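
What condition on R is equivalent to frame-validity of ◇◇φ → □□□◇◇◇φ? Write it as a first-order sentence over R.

This is a Sahlqvist (Geach-type) schema ◇^2□^0φ → □^3◇^3φ.
Minimal-valuation argument: fix x; take any y with xR^2y and any z with xR^3z. Set V(φ) to the set of worlds R-reachable from y in exactly 0 steps. Then □^0φ holds at y, so the antecedent holds at x; validity forces ◇^3φ at z, giving a w with zR^3w and yR^0w.
First-order correspondent: ∀x ∀y ∀z ((xR²y ∧ xR³z) → ∃w (y = w ∧ zR³w)).

∀x ∀y ∀z ((xR²y ∧ xR³z) → ∃w (y = w ∧ zR³w))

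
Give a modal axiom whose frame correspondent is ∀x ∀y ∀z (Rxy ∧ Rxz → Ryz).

◇s → □◇s

The condition is the Euclidean property. The 5 schema ◇s → □◇s defines it.
Suppose ◇s→□◇s is valid. Take Rxy, Rxz and set V(s)={y}. Then ◇s at x, so □◇s at x, so ◇s at z, so some w with Rzw has s; w=y, i.e. Rzy. By symmetry of the argument, Ryz.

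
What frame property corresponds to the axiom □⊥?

emptiness of R: ∀x ∀y ¬Rxy

□⊥ is valid iff no world has any successor (otherwise □⊥ fails at any world with one).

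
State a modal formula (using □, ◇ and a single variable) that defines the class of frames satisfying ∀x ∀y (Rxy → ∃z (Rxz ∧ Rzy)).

This is density; the standard corresponding axiom is C4: □□p → □p.

□□p → □p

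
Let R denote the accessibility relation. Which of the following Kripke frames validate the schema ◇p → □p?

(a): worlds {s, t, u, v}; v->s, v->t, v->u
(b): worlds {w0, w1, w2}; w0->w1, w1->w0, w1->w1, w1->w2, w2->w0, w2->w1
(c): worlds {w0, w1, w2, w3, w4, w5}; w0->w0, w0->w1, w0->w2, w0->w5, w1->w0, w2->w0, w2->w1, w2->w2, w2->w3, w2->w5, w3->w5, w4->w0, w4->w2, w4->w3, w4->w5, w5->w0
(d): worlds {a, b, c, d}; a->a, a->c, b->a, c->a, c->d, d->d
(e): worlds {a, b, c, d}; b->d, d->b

(e)

This is the axiom for partial functionality; its first-order frame correspondent is ∀x ∀y ∀z (Rxy ∧ Rxz → y = z).
(a): fails — v sees both s and t.
(b): fails — w1 sees both w0 and w1.
(c): fails — w0 sees both w0 and w1.
(d): fails — a sees both a and c.
(e): satisfies the condition.
Valid on: (e).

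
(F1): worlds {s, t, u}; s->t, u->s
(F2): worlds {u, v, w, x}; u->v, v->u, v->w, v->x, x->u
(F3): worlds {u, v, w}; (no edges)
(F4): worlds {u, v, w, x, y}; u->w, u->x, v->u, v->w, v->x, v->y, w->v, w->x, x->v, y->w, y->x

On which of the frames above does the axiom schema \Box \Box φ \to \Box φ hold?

(F3)

This is the axiom for density; its first-order frame correspondent is \forall x \forall y (Rxy \to \exists z (Rxz \wedge Rzy)).
(F1): fails — Rus but no z with Ruz and Rzs.
(F2): fails — Ruv but no z with Ruz and Rzv.
(F3): condition met.
(F4): fails — Ruw but no z with Ruz and Rzw.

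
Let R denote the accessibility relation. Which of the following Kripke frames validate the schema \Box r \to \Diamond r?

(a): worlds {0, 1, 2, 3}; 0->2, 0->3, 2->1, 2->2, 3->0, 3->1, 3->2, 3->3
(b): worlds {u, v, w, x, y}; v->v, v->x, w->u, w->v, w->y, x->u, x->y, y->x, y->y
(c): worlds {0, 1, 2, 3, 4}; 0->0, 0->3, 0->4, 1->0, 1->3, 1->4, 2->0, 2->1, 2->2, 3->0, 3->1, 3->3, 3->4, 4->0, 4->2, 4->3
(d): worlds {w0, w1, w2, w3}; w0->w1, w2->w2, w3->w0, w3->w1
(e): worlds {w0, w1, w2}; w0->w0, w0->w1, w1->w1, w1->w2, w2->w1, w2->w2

This is the axiom for seriality; its first-order frame correspondent is \forall x \exists y Rxy.
(a): fails — world 1 has no successor.
(b): fails — world u has no successor.
(c): satisfies the condition.
(d): fails — world w1 has no successor.
(e): satisfies the condition.

(c), (e)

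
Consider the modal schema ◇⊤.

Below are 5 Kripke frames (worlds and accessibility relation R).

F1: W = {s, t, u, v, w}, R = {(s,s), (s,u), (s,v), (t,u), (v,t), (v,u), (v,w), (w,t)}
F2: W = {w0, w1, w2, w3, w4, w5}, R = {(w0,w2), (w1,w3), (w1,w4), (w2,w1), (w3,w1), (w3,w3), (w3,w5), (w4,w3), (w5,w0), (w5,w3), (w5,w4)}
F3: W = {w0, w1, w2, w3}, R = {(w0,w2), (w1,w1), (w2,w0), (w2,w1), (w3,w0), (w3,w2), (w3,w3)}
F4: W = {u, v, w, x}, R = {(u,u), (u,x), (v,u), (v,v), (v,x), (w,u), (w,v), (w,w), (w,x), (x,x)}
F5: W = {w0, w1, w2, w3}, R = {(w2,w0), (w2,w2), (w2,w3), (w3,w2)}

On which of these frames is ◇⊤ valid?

F2, F3, F4

This is the axiom for seriality; its first-order frame correspondent is ∀x ∃y Rxy.
F1: fails — world u has no successor.
F2: satisfies the condition.
F3: satisfies the condition.
F4: satisfies the condition.
F5: fails — world w0 has no successor.
Valid on: F2, F3, F4.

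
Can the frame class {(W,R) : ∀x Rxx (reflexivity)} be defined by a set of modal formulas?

Yes: it is reflexivity, defined by the T schema □p → p.

Yes, by □p → p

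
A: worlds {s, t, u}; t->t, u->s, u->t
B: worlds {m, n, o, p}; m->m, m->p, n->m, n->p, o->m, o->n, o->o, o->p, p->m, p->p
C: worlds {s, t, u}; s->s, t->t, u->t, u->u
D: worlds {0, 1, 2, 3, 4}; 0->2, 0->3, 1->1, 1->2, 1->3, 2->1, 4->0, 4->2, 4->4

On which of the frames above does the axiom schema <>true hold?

B, C

Frame correspondent (Sahlqvist): forall x exists y Rxy — i.e. seriality.
A: fails — world s has no successor.
B: condition met.
C: condition met.
D: fails — world 3 has no successor.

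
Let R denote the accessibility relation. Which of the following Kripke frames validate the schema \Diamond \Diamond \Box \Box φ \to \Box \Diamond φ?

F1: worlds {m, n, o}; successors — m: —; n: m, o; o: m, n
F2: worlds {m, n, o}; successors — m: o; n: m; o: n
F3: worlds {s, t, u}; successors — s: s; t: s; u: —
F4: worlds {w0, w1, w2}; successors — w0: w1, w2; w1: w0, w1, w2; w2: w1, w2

The schema corresponds to a generalized confluence (Geach) condition: \forall x \forall y \forall z ((x R^2 y \wedge xRz) \to \exists w (y R^2 w \wedge zRw)).
F1: fails — nR²m, nRm but no w with mR²w and mRw.
F2: fails — mR²n, mRo but no w with nR²w and oRw.
F3: holds.
F4: holds.
Valid on: F3, F4.

F3, F4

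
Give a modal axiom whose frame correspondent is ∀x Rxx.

A defining formula is □p → p (the T axiom).
Suppose □p→p is valid. At any x set V(p)={w : Rxw}. Then □p holds at x, so p holds at x, i.e. Rxx.

□p → p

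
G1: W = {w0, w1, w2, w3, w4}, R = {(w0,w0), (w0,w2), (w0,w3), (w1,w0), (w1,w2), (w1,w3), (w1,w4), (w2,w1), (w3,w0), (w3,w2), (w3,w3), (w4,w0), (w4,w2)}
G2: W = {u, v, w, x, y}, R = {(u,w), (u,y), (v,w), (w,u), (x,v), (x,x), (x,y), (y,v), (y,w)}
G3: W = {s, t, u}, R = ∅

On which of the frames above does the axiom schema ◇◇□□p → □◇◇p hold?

G1, G3

This is the axiom for a generalized confluence (Geach) condition; its first-order frame correspondent is ∀x ∀y ∀z ((xR²y ∧ xRz) → ∃w (yR²w ∧ zR²w)).
G1: holds.
G2: fails — uR²v, uRw but no t with vR²t and wR²t.
G3: holds.
Valid on: G1, G3.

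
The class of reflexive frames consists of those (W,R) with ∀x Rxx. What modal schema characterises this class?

□r → r

A defining formula is □r → r (the T axiom).
Suppose □r→r is valid. At any x set V(r)={w : Rxw}. Then □r holds at x, so r holds at x, i.e. Rxx.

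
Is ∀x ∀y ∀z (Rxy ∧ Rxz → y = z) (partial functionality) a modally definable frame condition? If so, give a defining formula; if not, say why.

This is a Sahlqvist condition; the CD axiom ◇p → □p defines it.
Suppose ◇p→□p is valid. Take Rxy, Rxz and set V(p)={y}. Then ◇p at x, so □p at x, so p at z, i.e. z=y.

Definable; ◇p → □p defines it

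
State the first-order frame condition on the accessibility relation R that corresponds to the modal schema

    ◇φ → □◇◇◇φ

∀x ∀y ∀z ((xRy ∧ xRz) → ∃w (y = w ∧ zR³w))

This is a Sahlqvist (Geach-type) schema ◇^1□^0φ → □^1◇^3φ.
Minimal-valuation argument: fix x; take any y with xR^1y and any z with xR^1z. Set V(φ) to the set of worlds R-reachable from y in exactly 0 steps. Then □^0φ holds at y, so the antecedent holds at x; validity forces ◇^3φ at z, giving a w with zR^3w and yR^0w.
First-order correspondent: ∀x ∀y ∀z ((xRy ∧ xRz) → ∃w (y = w ∧ zR³w)).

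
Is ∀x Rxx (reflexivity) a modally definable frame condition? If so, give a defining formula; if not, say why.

The condition is reflexivity. A defining modal formula is □p → p.
Suppose □p→p is valid. At any x set V(p)={w : Rxw}. Then □p holds at x, so p holds at x, i.e. Rxx.

Yes, by □p → p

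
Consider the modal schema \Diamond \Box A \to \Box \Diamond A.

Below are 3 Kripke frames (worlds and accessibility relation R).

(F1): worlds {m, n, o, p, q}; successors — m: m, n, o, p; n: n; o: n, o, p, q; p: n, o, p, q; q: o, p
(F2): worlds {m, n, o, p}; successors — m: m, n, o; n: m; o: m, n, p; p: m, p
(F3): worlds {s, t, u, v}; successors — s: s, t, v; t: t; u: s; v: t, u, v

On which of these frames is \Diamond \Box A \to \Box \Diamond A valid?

The schema corresponds to convergence: \forall x \forall y \forall z (Rxy \wedge Rxz \to \exists w (Ryw \wedge Rzw)).
(F1): fails — Ron and Roq but n and q have no common successor.
(F2): satisfies the condition.
(F3): fails — Rvv and Rvu but v and u have no common successor.

(F2)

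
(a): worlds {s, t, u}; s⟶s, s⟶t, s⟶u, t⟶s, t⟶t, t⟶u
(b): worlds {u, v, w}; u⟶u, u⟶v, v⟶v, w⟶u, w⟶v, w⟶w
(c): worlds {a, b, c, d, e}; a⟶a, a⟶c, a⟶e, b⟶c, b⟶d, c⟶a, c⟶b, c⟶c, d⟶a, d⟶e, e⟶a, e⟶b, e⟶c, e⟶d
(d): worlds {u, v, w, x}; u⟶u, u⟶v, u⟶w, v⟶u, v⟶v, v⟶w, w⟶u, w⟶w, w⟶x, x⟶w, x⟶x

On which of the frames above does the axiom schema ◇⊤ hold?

This is the axiom for seriality; its first-order frame correspondent is ∀x ∃y Rxy.
(a): fails — world u has no successor.
(b): condition met.
(c): condition met.
(d): condition met.

(b), (c), (d)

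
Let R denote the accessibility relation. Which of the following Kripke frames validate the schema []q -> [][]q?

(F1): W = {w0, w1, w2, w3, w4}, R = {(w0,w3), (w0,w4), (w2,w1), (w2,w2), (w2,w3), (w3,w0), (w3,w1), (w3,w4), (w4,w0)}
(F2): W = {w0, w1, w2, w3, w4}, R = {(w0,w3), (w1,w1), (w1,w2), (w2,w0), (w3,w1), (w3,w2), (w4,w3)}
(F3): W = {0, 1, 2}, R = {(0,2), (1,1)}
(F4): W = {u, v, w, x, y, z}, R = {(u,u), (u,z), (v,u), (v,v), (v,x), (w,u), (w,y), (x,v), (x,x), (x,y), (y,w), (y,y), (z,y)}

The schema corresponds to transitivity: forall x forall y forall z (Rxy & Ryz -> Rxz).
(F1): fails — Rw0w4 and Rw4w0 but not Rw0w0.
(F2): fails — Rw1w2 and Rw2w0 but not Rw1w0.
(F3): holds.
(F4): fails — Ruz and Rzy but not Ruy.

(F3)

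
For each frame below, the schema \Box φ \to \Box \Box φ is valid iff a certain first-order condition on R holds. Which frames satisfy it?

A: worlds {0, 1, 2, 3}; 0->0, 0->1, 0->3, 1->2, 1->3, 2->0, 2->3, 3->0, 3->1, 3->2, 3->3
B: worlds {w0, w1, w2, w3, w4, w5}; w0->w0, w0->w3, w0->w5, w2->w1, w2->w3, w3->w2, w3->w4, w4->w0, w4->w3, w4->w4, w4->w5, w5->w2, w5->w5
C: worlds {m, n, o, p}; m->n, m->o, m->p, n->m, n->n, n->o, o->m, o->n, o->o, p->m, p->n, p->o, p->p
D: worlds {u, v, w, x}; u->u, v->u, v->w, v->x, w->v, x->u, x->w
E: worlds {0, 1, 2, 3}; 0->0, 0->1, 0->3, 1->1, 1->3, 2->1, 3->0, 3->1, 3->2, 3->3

Frame correspondent (Sahlqvist): \forall x \forall y \forall z (Rxy \wedge Ryz \to Rxz) — i.e. transitivity.
A: fails — R12 and R20 but not R10.
B: fails — Rw5w2 and Rw2w1 but not Rw5w1.
C: fails — Rom and Rmp but not Rop.
D: fails — Rxw and Rwv but not Rxv.
E: fails — R21 and R13 but not R23.

none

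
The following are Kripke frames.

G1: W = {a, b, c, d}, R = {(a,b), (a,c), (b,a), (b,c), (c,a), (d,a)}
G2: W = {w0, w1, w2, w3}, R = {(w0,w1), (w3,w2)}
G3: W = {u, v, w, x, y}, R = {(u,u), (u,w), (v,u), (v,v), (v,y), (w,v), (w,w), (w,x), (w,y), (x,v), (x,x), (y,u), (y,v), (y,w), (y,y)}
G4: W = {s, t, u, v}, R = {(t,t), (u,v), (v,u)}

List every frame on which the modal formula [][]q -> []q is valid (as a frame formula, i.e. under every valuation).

This is the axiom for density; its first-order frame correspondent is forall x forall y (Rxy -> exists z (Rxz & Rzy)).
G1: fails — Rab but no z with Raz and Rzb.
G2: fails — Rw0w1 but no z with Rw0z and Rzw1.
G3: ✓.
G4: fails — Ruv but no z with Ruz and Rzv.

G3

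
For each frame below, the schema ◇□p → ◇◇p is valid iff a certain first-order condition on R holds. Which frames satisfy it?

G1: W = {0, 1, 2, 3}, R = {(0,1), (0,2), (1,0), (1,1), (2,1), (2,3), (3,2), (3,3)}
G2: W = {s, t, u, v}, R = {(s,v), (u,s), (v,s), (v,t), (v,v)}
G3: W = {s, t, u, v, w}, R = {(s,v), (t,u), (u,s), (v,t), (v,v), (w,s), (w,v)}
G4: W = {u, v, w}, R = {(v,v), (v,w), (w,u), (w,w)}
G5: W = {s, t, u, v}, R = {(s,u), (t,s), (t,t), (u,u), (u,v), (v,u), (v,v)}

Frame correspondent (Sahlqvist): ∀x ∀y (xRy → ∃w (yRw ∧ xR²w)) — i.e. a generalized confluence (Geach) condition.
G1: condition met.
G2: fails — vRt but no w with tRw and vR²w.
G3: condition met.
G4: fails — wRu but no t with uRt and wR²t.
G5: condition met.
Valid on: G1, G3, G5.

G1, G3, G5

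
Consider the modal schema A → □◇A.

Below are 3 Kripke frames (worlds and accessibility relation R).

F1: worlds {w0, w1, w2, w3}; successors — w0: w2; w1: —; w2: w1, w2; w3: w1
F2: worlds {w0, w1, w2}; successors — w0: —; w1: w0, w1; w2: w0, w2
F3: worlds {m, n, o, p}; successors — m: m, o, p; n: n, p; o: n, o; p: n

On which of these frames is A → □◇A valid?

none

This is the axiom for symmetry; its first-order frame correspondent is ∀x ∀y (Rxy → Ryx).
F1: fails — Rw0w2 but not Rw2w0.
F2: fails — Rw1w0 but not Rw0w1.
F3: fails — Ron but not Rno.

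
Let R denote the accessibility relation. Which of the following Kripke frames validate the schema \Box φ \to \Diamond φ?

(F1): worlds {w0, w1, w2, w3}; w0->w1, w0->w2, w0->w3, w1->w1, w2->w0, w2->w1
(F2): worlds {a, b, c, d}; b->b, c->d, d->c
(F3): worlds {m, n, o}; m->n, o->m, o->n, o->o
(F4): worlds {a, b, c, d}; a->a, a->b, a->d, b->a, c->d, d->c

(F4)

Frame correspondent (Sahlqvist): \forall x \exists y Rxy — i.e. seriality.
(F1): fails — world w3 has no successor.
(F2): fails — world a has no successor.
(F3): fails — world n has no successor.
(F4): ✓.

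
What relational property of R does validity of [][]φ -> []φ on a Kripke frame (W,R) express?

density: forall x forall y (Rxy -> exists z (Rxz & Rzy))

This schema is the C4 axiom.
It corresponds to density: forall x forall y (Rxy -> exists z (Rxz & Rzy)).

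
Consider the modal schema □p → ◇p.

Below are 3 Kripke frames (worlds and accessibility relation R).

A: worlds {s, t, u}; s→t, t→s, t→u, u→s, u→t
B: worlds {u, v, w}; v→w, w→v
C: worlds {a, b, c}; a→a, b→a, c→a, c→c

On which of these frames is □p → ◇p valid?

A, C

The schema corresponds to seriality: ∀x ∃y Rxy.
A: ✓.
B: fails — world u has no successor.
C: ✓.
Valid on: A, C.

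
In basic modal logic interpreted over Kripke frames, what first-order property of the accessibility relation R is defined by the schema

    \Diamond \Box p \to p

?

Equivalently (dual form): p → □◇p.
Suppose p→□◇p is valid. Take Rxy and set V(p)={x}. Then p at x, so □◇p at x, so ◇p at y, so some z with Ryz has p; z=x, i.e. Ryx.
Conversely, on a frame with symmetry the schema holds at every world under every valuation.
Frame condition: \forall x \forall y (Rxy \to Ryx).

symmetry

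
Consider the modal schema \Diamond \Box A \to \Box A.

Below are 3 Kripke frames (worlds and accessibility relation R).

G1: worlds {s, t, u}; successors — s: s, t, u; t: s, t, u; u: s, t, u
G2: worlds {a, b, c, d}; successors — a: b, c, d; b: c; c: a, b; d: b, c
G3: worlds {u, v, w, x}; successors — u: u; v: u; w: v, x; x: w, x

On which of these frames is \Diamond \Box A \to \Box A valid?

This is the axiom for the Euclidean property; its first-order frame correspondent is \forall x \forall y \forall z (Rxy \wedge Rxz \to Ryz).
G1: satisfies the condition.
G2: fails — Rab and Rab but not Rbb.
G3: fails — Rwx and Rwv but not Rxv.

G1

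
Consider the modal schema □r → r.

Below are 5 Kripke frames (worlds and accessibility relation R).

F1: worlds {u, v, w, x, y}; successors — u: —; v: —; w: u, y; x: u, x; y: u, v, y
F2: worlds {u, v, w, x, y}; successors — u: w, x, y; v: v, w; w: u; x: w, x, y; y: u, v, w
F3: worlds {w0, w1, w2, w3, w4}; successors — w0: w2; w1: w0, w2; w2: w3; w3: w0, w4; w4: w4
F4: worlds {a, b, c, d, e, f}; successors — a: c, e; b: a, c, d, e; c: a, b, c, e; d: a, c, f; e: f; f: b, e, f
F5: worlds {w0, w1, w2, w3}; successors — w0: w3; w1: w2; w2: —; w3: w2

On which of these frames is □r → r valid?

none

The schema corresponds to reflexivity: ∀x Rxx.
F1: fails — world u does not see itself.
F2: fails — world u does not see itself.
F3: fails — world w0 does not see itself.
F4: fails — world a does not see itself.
F5: fails — world w0 does not see itself.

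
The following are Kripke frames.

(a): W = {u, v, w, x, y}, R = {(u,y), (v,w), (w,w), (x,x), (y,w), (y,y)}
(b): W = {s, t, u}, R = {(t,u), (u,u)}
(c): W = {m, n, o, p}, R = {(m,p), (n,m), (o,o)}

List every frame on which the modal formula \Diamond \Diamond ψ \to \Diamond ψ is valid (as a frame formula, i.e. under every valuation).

(b)

Frame correspondent (Sahlqvist): \forall x \forall y \forall z (Rxy \wedge Ryz \to Rxz) — i.e. transitivity.
(a): fails — Ruy and Ryw but not Ruw.
(b): satisfies the condition.
(c): fails — Rnm and Rmp but not Rnp.
Valid on: (b).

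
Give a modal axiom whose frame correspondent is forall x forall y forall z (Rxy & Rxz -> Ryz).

This is the Euclidean property; the standard corresponding axiom is 5: ◇r → □◇r.
Suppose ◇r→□◇r is valid. Take Rxy, Rxz and set V(r)={y}. Then ◇r at x, so □◇r at x, so ◇r at z, so some w with Rzw has r; w=y, i.e. Rzy. By symmetry of the argument, Ryz.

◇r → □◇r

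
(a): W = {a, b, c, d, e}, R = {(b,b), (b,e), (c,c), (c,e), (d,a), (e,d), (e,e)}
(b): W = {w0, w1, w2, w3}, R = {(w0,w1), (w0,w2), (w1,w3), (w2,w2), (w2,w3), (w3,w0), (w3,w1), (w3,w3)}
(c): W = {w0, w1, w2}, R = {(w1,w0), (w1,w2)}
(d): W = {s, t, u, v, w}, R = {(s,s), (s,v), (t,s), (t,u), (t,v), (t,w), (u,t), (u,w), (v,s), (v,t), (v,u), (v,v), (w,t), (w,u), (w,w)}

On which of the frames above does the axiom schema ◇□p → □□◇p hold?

(c)

This is the axiom for a generalized confluence (Geach) condition; its first-order frame correspondent is ∀x ∀y ∀z ((xRy ∧ xR²z) → ∃w (yRw ∧ zRw)).
(a): fails — bRb, bR²d but no w with bRw and dRw.
(b): fails — w3Rw0, w3R²w1 but no w with w0Rw and w1Rw.
(c): holds.
(d): fails — sRs, sR²u but no w* with sRw* and uRw*.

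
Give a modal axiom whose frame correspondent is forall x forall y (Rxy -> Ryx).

ψ → □◇ψ

This is symmetry; the standard corresponding axiom is B: ψ → □◇ψ.
Suppose ψ→□◇ψ is valid. Take Rxy and set V(ψ)={x}. Then ψ at x, so □◇ψ at x, so ◇ψ at y, so some z with Ryz has ψ; z=x, i.e. Ryx.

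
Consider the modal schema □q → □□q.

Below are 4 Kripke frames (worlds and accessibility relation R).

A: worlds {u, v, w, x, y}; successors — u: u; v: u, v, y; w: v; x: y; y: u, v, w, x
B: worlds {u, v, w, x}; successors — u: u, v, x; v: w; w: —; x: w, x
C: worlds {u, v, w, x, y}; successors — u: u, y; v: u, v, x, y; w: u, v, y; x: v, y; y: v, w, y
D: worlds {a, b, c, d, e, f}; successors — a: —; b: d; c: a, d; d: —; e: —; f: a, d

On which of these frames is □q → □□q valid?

Frame correspondent (Sahlqvist): ∀x ∀y ∀z (Rxy ∧ Ryz → Rxz) — i.e. transitivity.
A: fails — Ryx and Rxy but not Ryy.
B: fails — Ruv and Rvw but not Ruw.
C: fails — Ryw and Rwu but not Ryu.
D: satisfies the condition.
Valid on: D.

D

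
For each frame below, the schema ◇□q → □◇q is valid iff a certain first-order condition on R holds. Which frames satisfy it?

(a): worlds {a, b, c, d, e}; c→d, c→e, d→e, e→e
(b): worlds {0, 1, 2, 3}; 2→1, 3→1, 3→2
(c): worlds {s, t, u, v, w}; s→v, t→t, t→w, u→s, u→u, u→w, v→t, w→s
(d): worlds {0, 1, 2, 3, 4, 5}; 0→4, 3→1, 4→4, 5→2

Frame correspondent (Sahlqvist): ∀x ∀y ∀z (Rxy ∧ Rxz → ∃w (Ryw ∧ Rzw)) — i.e. convergence.
(a): condition met.
(b): fails — R21 and R21 but 1 and 1 have no common successor.
(c): fails — Rtw and Rtt but w and t have no common successor.
(d): fails — R31 and R31 but 1 and 1 have no common successor.

(a)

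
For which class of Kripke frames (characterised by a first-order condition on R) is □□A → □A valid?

Suppose □□A→□A is valid. Take Rxy and set V(A)={w : xR²w}. Then □□A at x, so □A at x, so A at y, i.e. ∃z(Rxz∧Rzy).

density: ∀x ∀y (Rxy → ∃z (Rxz ∧ Rzy))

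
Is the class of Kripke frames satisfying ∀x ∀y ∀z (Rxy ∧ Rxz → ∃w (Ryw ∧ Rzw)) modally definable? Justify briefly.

Yes, by ◇□p → □◇p

The condition is convergence. A defining modal formula is ◇□p → □◇p.
Suppose ◇□p→□◇p is valid. Take Rxy, Rxz and set V(p)={w : Ryw}. Then □p at y so ◇□p at x, so □◇p at x, so ◇p at z, giving w with Rzw and Ryw.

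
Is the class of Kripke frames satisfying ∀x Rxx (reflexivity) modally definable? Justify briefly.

This is a Sahlqvist condition; the T axiom □p → p defines it.
Suppose □p→p is valid. At any x set V(p)={w : Rxw}. Then □p holds at x, so p holds at x, i.e. Rxx.

Definable; □p → p defines it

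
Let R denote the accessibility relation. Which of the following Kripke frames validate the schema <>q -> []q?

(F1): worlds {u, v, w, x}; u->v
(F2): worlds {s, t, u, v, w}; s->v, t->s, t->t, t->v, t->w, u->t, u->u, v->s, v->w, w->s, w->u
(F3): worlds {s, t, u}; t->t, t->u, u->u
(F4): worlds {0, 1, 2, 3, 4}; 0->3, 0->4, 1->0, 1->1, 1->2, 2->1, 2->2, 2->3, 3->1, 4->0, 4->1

(F1)

Frame correspondent (Sahlqvist): forall x forall y forall z (Rxy & Rxz -> y = z) — i.e. partial functionality.
(F1): ✓.
(F2): fails — t sees both s and t.
(F3): fails — t sees both t and u.
(F4): fails — 0 sees both 3 and 4.
Valid on: (F1).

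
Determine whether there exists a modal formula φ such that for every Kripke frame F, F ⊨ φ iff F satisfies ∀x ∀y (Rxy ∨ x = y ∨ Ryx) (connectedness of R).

If a class were modally definable it would be closed under disjoint unions (Goldblatt–Thomason).
Take 4 disjoint single-world reflexive frames: each is trivially connected, but their disjoint union has 4 worlds with no edge between distinct components, so it is not connected.
Hence connectedness of R is not modally definable.

No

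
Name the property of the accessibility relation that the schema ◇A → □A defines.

Partial functionality

This schema is the CD axiom.
It corresponds to partial functionality: ∀x ∀y ∀z (Rxy ∧ Rxz → y = z).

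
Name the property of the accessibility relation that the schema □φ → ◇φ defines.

Seriality

This schema is the D axiom.
It corresponds to seriality: ∀x ∃y Rxy.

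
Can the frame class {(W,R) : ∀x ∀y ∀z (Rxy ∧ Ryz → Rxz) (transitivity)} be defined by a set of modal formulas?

This is a Sahlqvist condition; the 4 axiom □q → □□q defines it.
Suppose □q→□□q is valid. Take Rxy, Ryz and set V(q)={w : Rxw}. Then □q at x, so □□q at x, so □q at y, so q at z, i.e. Rxz.

Yes, by □q → □□q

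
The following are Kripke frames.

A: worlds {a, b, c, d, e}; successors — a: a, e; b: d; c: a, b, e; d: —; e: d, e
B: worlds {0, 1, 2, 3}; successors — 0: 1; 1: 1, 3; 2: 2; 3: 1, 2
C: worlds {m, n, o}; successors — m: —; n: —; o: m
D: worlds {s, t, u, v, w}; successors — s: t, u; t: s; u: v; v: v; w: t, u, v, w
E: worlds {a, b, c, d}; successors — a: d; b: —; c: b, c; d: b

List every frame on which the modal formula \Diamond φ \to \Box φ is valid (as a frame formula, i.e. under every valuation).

C

This is the axiom for partial functionality; its first-order frame correspondent is \forall x \forall y \forall z (Rxy \wedge Rxz \to y = z).
A: fails — a sees both a and e.
B: fails — 1 sees both 1 and 3.
C: satisfies the condition.
D: fails — s sees both t and u.
E: fails — c sees both b and c.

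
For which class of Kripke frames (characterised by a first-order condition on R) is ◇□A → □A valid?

Equivalently (dual form): ◇A → □◇A.
Suppose ◇A→□◇A is valid. Take Rxy, Rxz and set V(A)={y}. Then ◇A at x, so □◇A at x, so ◇A at z, so some w with Rzw has A; w=y, i.e. Rzy. By symmetry of the argument, Ryz.
The converse is a direct semantic check.
So the correspondent is the Euclidean property.

the Euclidean property: ∀x ∀y ∀z (Rxy ∧ Rxz → Ryz)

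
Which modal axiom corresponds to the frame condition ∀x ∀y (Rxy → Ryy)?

The condition is shift-reflexivity. The T□ schema □(□r → r) defines it.
Suppose □(□r→r) is valid. Take Rxy and set V(r)={w : Ryw}. Then at y, □r holds; since □(□r→r) at x, □r→r at y, so r at y, i.e. Ryy.

□(□r → r)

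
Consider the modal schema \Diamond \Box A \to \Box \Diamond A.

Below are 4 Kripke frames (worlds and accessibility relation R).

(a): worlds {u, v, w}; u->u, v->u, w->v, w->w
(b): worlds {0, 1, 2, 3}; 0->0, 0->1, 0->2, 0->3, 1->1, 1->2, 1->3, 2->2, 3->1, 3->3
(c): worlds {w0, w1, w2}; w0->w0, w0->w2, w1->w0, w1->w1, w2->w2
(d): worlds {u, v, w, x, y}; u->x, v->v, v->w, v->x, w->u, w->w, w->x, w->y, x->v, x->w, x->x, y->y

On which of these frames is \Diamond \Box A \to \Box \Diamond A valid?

Frame correspondent (Sahlqvist): \forall x \forall y \forall z (Rxy \wedge Rxz \to \exists w (Ryw \wedge Rzw)) — i.e. convergence.
(a): fails — Rww and Rwv but w and v have no common successor.
(b): fails — R02 and R03 but 2 and 3 have no common successor.
(c): holds.
(d): fails — Rwu and Rwy but u and y have no common successor.
Valid on: (c).

(c)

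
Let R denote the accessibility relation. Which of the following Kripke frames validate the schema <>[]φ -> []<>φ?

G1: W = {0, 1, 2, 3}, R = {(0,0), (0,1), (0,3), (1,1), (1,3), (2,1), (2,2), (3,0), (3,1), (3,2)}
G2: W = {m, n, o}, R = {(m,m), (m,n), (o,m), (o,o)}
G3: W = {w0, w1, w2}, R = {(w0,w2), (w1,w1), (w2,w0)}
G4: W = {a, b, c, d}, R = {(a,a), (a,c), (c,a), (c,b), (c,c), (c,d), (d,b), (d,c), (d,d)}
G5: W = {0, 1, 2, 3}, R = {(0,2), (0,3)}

G1, G3

The schema corresponds to convergence: forall x forall y forall z (Rxy & Rxz -> exists w (Ryw & Rzw)).
G1: ✓.
G2: fails — Rmn and Rmn but n and n have no common successor.
G3: ✓.
G4: fails — Rcc and Rcb but c and b have no common successor.
G5: fails — R03 and R03 but 3 and 3 have no common successor.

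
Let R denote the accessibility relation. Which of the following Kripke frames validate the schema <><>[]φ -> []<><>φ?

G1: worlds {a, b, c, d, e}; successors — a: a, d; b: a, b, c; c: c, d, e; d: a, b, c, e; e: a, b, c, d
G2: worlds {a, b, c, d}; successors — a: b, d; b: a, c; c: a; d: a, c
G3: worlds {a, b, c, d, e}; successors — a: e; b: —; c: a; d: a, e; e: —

The schema corresponds to a generalized confluence (Geach) condition: forall x forall y forall z ((x R^2 y & xRz) -> exists w (yRw & z R^2 w)).
G1: condition met.
G2: fails — bR²a, bRa but no w with aRw and aR²w.
G3: fails — cR²e, cRa but no w with eRw and aR²w.
Valid on: G1.

G1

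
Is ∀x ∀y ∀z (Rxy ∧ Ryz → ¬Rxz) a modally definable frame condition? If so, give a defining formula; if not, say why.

No — not modally definable

Modal frame validity is preserved under surjective bounded morphisms.
The 5-cycle (worlds s,t,u,v,w with s→t→u→v→w→s) is intransitive. Mapping every world to a single reflexive point • is a surjective bounded morphism; the reflexive point is not intransitive (R••∧R•• but R••).
Hence intransitivity is not modally definable.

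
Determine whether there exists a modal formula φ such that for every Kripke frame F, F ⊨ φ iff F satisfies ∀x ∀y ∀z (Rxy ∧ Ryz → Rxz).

Yes: it is transitivity, defined by the 4 schema □r → □□r.
Suppose □r→□□r is valid. Take Rxy, Ryz and set V(r)={w : Rxw}. Then □r at x, so □□r at x, so □r at y, so r at z, i.e. Rxz.

Yes, by □r → □□r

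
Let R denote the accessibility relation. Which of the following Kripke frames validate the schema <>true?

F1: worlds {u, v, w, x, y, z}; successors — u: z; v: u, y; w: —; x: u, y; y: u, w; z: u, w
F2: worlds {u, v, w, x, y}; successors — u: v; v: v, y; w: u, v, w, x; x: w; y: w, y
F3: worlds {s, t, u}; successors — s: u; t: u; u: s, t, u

F2, F3

This is the axiom for seriality; its first-order frame correspondent is forall x exists y Rxy.
F1: fails — world w has no successor.
F2: ✓.
F3: ✓.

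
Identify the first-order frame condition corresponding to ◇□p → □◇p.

This schema is the .2 axiom.
Its frame correspondent is convergence — ∀x ∀y ∀z (Rxy ∧ Rxz → ∃w (Ryw ∧ Rzw)).

Convergence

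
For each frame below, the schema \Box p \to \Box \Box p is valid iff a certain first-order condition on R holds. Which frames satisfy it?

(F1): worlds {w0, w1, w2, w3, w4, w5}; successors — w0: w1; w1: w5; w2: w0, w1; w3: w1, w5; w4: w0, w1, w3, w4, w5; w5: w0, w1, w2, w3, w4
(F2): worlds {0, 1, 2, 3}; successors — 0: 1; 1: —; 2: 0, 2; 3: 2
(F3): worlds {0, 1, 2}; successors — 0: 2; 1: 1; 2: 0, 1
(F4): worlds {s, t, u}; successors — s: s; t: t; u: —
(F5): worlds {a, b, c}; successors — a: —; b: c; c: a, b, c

This is the axiom for transitivity; its first-order frame correspondent is \forall x \forall y \forall z (Rxy \wedge Ryz \to Rxz).
(F1): fails — Rw1w5 and Rw5w2 but not Rw1w2.
(F2): fails — R20 and R01 but not R21.
(F3): fails — R20 and R02 but not R22.
(F4): ✓.
(F5): fails — Rbc and Rca but not Rba.

(F4)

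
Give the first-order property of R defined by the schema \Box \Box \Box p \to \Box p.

\forall x \forall z (xRz \to \exists w (x R^3 w \wedge z = w))

This is a Sahlqvist (Geach-type) schema ◇^0□^3p → □^1◇^0p.
Minimal-valuation argument: fix x; take any y with xR^0y and any z with xR^1z. Set V(p) to the set of worlds R-reachable from y in exactly 3 steps. Then □^3p holds at y, so the antecedent holds at x; validity forces ◇^0p at z, giving a w with zR^0w and yR^3w.
First-order correspondent: \forall x \forall z (xRz \to \exists w (x R^3 w \wedge z = w)).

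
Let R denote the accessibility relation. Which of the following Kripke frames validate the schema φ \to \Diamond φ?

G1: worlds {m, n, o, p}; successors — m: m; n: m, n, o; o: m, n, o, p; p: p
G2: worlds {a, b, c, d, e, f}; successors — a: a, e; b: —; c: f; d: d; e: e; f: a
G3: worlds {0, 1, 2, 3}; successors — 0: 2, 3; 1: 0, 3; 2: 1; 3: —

G1

This is the axiom for reflexivity; its first-order frame correspondent is \forall x Rxx.
G1: ✓.
G2: fails — world b does not see itself.
G3: fails — world 0 does not see itself.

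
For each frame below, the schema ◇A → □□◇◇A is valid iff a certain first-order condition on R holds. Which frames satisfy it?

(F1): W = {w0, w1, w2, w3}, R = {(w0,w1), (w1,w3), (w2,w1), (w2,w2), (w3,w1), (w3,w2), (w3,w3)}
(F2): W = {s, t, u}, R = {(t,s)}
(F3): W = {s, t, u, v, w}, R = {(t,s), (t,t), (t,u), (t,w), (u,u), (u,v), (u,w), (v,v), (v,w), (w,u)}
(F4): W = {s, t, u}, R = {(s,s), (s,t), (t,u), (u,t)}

(F1), (F2)

The schema corresponds to a generalized confluence (Geach) condition: ∀x ∀y ∀z ((xRy ∧ xR²z) → ∃w (y = w ∧ zR²w)).
(F1): holds.
(F2): holds.
(F3): fails — tRs, tR²s but no w* with s=w* and sR²w*.
(F4): fails — sRs, sR²t but no w with s=w and tR²w.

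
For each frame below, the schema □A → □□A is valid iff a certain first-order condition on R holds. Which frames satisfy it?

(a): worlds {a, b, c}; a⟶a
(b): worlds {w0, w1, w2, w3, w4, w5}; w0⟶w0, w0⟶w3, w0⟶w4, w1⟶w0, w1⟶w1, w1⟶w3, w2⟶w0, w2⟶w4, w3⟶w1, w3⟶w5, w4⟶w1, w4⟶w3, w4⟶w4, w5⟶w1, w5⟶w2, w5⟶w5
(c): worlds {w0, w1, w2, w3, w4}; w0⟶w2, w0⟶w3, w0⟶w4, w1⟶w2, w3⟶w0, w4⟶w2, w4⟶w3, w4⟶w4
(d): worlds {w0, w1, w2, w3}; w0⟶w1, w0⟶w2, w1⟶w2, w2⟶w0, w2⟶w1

(a)

This is the axiom for transitivity; its first-order frame correspondent is ∀x ∀y ∀z (Rxy ∧ Ryz → Rxz).
(a): holds.
(b): fails — Rw1w0 and Rw0w4 but not Rw1w4.
(c): fails — Rw3w0 and Rw0w4 but not Rw3w4.
(d): fails — Rw1w2 and Rw2w1 but not Rw1w1.
Valid on: (a).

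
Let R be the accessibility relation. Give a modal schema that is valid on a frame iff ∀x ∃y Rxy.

The condition is seriality. The D schema □q → ◇q defines it.

□q → ◇q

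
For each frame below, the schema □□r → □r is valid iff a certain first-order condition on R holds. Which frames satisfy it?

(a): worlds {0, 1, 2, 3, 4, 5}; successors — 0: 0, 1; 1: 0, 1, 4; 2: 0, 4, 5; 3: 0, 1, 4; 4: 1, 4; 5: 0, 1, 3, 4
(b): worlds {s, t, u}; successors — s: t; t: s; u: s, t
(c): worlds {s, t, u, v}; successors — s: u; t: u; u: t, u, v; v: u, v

Frame correspondent (Sahlqvist): ∀x ∀y (Rxy → ∃z (Rxz ∧ Rzy)) — i.e. density.
(a): fails — R25 but no z with R2z and Rz5.
(b): fails — Rts but no z with Rtz and Rzs.
(c): ✓.
Valid on: (c).

(c)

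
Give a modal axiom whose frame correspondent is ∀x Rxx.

□r → r

The condition is reflexivity. The T schema □r → r defines it.
Suppose □r→r is valid. At any x set V(r)={w : Rxw}. Then □r holds at x, so r holds at x, i.e. Rxx.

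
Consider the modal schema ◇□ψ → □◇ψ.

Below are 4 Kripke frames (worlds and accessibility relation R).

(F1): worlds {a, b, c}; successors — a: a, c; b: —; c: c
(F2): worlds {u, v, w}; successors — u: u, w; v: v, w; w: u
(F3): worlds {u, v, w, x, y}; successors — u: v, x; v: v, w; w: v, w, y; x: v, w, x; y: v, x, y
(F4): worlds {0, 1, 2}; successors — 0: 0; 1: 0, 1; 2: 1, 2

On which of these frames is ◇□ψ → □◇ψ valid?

This is the axiom for convergence; its first-order frame correspondent is ∀x ∀y ∀z (Rxy ∧ Rxz → ∃w (Ryw ∧ Rzw)).
(F1): holds.
(F2): fails — Rvv and Rvw but v and w have no common successor.
(F3): holds.
(F4): holds.
Valid on: (F1), (F3), (F4).

(F1), (F3), (F4)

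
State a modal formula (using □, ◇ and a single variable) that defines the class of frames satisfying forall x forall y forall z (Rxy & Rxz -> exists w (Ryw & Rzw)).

◇□ψ → □◇ψ

This is convergence; the standard corresponding axiom is .2: ◇□ψ → □◇ψ.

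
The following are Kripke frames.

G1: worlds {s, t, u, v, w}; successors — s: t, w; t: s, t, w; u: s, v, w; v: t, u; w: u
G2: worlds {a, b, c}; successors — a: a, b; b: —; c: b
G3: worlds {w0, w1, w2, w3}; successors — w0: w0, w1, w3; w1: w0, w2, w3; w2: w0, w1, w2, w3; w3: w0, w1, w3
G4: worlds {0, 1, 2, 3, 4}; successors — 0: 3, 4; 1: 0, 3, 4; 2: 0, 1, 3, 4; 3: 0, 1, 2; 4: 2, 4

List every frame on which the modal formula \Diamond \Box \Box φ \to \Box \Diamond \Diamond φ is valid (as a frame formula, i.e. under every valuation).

This is the axiom for a generalized confluence (Geach) condition; its first-order frame correspondent is \forall x \forall y \forall z ((xRy \wedge xRz) \to \exists w (y R^2 w \wedge z R^2 w)).
G1: holds.
G2: fails — aRa, aRb but no w with aR²w and bR²w.
G3: holds.
G4: holds.

G1, G3, G4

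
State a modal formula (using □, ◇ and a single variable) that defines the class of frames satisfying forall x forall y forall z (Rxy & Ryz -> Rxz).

This is transitivity; the standard corresponding axiom is 4: □q → □□q.
Suppose □q→□□q is valid. Take Rxy, Ryz and set V(q)={w : Rxw}. Then □q at x, so □□q at x, so □q at y, so q at z, i.e. Rxz.

□q → □□q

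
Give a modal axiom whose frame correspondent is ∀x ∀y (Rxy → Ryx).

A defining formula is ψ → □◇ψ (the B axiom).

ψ → □◇ψ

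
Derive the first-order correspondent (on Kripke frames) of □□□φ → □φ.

This is a Sahlqvist (Geach-type) schema ◇^0□^3φ → □^1◇^0φ.
Minimal-valuation argument: fix x; take any y with xR^0y and any z with xR^1z. Set V(φ) to the set of worlds R-reachable from y in exactly 3 steps. Then □^3φ holds at y, so the antecedent holds at x; validity forces ◇^0φ at z, giving a w with zR^0w and yR^3w.
First-order correspondent: ∀x ∀z (xRz → ∃w (xR³w ∧ z = w)).

∀x ∀z (xRz → ∃w (xR³w ∧ z = w))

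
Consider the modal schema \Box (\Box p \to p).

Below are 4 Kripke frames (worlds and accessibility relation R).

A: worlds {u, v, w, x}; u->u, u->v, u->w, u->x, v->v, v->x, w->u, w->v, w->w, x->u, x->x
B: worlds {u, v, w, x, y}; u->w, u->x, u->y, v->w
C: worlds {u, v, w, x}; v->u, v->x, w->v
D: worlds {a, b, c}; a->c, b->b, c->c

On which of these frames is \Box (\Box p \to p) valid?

Frame correspondent (Sahlqvist): \forall x \forall y (Rxy \to Ryy) — i.e. shift-reflexivity.
A: holds.
B: fails — Ruy but not Ryy.
C: fails — Rvu but not Ruu.
D: holds.

A, D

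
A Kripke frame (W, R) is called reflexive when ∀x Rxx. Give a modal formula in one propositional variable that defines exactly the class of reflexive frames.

This is reflexivity; the standard corresponding axiom is T: □q → q.
Suppose □q→q is valid. At any x set V(q)={w : Rxw}. Then □q holds at x, so q holds at x, i.e. Rxx.

□q → q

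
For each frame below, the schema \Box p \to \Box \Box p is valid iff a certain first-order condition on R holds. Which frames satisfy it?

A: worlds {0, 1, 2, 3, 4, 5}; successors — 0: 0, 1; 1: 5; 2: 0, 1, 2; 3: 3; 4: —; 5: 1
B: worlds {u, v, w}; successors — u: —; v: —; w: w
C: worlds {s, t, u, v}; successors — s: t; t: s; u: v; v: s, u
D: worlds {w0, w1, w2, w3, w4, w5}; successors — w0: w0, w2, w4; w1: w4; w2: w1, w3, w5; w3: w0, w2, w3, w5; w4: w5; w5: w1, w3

B

The schema corresponds to transitivity: \forall x \forall y \forall z (Rxy \wedge Ryz \to Rxz).
A: fails — R01 and R15 but not R05.
B: satisfies the condition.
C: fails — Ruv and Rvu but not Ruu.
D: fails — Rw0w4 and Rw4w5 but not Rw0w5.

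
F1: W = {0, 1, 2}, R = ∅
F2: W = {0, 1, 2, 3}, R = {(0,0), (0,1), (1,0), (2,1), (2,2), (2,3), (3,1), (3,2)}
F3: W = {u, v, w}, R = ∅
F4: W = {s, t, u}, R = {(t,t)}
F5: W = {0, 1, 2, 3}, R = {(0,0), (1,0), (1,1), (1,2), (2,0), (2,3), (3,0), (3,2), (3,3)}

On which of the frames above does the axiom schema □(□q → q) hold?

Frame correspondent (Sahlqvist): ∀x ∀y (Rxy → Ryy) — i.e. shift-reflexivity.
F1: satisfies the condition.
F2: fails — R31 but not R11.
F3: satisfies the condition.
F4: satisfies the condition.
F5: fails — R32 but not R22.
Valid on: F1, F3, F4.

F1, F3, F4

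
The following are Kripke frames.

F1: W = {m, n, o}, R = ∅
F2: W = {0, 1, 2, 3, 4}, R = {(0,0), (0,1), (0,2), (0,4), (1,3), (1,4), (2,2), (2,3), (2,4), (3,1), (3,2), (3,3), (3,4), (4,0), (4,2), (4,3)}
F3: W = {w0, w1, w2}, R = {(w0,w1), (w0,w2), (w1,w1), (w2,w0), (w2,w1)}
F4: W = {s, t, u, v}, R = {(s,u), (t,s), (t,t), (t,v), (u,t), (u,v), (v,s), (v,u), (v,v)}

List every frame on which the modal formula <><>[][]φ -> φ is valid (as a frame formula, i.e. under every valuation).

This is the axiom for a generalized confluence (Geach) condition; its first-order frame correspondent is forall x forall y (x R^2 y -> exists w (y R^2 w & x = w)).
F1: condition met.
F2: condition met.
F3: fails — w0R²w1 but no w with w1R²w and w0=w.
F4: fails — uR²s but no w with sR²w and u=w.
Valid on: F1, F2.

F1, F2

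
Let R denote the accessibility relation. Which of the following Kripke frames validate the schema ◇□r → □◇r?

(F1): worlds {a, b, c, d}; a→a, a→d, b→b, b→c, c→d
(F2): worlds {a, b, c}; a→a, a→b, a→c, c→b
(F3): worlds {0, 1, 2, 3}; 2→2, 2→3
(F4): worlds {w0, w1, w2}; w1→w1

(F4)

This is the axiom for convergence; its first-order frame correspondent is ∀x ∀y ∀z (Rxy ∧ Rxz → ∃w (Ryw ∧ Rzw)).
(F1): fails — Raa and Rad but a and d have no common successor.
(F2): fails — Raa and Rab but a and b have no common successor.
(F3): fails — R23 and R23 but 3 and 3 have no common successor.
(F4): condition met.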